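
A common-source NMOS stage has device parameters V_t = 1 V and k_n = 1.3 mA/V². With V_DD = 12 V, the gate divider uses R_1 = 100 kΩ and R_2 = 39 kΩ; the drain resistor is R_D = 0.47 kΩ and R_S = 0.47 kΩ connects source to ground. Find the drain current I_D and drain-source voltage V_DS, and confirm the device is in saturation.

V_G = V_DD·R_2/(R_1+R_2) = 12×39/139 = 3.37 V.
Assume saturation: I_D = (k_n/2)(V_GS − V_t)² with V_GS = V_G − I_D·R_S = 3.37 − 0.47·I_D.
Substituting gives 0.144·I_D² − 2.45·I_D + 3.64 = 0, with roots I_D = 1.65 or 15.4 mA.
The root I_D = 15.4 mA gives V_GS = -3.87 V ≤ V_t, so take I_D = 1.65 mA.
Then V_GS = 2.59 V and V_DS = V_DD − I_D(R_D+R_S) = 12 − 1.65×0.94 = 10.5 V.
Saturation requires V_DS ≥ V_GS − V_t = 1.59 V; 10.5 ≥ 1.59 ✓.

I_D ≈ 1.6 mA, V_DS ≈ 10 V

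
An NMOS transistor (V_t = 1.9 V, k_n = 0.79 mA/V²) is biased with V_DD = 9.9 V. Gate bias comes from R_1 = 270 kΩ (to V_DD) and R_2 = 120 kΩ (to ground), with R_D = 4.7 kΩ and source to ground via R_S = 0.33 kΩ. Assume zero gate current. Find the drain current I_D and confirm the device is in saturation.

I_D ≈ 0.4 mA

V_G = V_DD·R_2/(R_1+R_2) = 9.9×120/390 = 3.05 V.
Assume saturation: I_D = (k_n/2)(V_GS − V_t)² with V_GS = V_G − I_D·R_S = 3.05 − 0.33·I_D.
Substituting gives 0.043·I_D² − 1.3·I_D + 0.519 = 0, with roots I_D = 0.405 or 29.8 mA.
The root I_D = 29.8 mA gives V_GS = -6.78 V ≤ V_t, so take I_D = 0.405 mA.
Then V_GS = 2.91 V and V_DS = V_DD − I_D(R_D+R_S) = 9.9 − 0.405×5.03 = 7.86 V.
Saturation requires V_DS ≥ V_GS − V_t = 1.01 V; 7.86 ≥ 1.01 ✓.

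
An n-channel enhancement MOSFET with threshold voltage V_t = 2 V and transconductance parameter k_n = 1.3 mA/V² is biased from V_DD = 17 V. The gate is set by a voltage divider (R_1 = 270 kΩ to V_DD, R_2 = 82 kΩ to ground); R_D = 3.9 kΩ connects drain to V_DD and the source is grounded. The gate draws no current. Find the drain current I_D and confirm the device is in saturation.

V_G = V_DD·R_2/(R_1+R_2) = 17×82/352 = 3.96 V. With the source grounded, V_GS = V_G = 3.96 V.
Assume saturation: I_D = (k_n/2)(V_GS − V_t)² = (1.3/2)×(3.96 − 2)² = 0.65×1.96² = 2.5 mA.
V_DS = V_DD − I_D·R_D = 17 − 2.5×3.9 = 7.26 V.
Saturation requires V_DS ≥ V_GS − V_t = 1.96 V; 7.26 ≥ 1.96 ✓.

I_D ≈ 2.5 mA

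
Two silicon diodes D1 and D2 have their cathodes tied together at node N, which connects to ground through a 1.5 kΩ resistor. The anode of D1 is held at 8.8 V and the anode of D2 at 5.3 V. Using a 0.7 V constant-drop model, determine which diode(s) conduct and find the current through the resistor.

Only D1 conducts; I_R ≈ 5.4 mA

Assume both conduct. Then node N would need to be at both 8.8−0.7 = 8.1 V and 5.3−0.7 = 4.6 V, which is impossible.
Assume only D1 conducts: V_N = 8.8 − 0.7 = 8.1 V, so I_R = 8.1/1.5 = 5.4 mA.
Check D2: its anode-to-cathode voltage is 5.3 − 8.1 = -2.8 V < 0.7 V, so it is off. The assumption is consistent.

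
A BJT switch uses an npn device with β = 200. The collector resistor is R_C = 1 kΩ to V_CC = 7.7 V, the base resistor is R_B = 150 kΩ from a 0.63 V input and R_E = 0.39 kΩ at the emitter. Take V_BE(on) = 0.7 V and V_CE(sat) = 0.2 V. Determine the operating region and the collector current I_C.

V_BB = 0.63 V ≤ V_BE(on) = 0.7 V, so the base-emitter junction is not forward biased.
The transistor is in cutoff: I_B = I_C = 0.

cutoff; I_C ≈ 0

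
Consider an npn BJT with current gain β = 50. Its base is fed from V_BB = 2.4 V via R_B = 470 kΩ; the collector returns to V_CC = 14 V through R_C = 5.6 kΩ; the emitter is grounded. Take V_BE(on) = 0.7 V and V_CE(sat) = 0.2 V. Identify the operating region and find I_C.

active; I_C ≈ 0.18 mA

Assume active. Base-emitter loop: I_B = (V_BB − V_BE)/R_B = (2.4 − 0.7)/470 = 0.00362 mA.
I_C = β·I_B = 50×0.00362 = 0.181 mA.
V_CE = V_CC − I_C·R_C = 14 − 0.181×5.6 = 13 V > V_CE(sat), so the active-region assumption holds.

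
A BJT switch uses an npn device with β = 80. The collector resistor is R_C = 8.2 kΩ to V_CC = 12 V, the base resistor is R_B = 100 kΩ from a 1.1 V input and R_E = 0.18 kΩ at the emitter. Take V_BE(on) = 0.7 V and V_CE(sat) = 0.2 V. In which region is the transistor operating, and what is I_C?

Assume active. Base-emitter loop: I_B = (V_BB − V_BE)/(R_B + (β+1)R_E) = (1.1 − 0.7)/(100 + 81×0.18) = 0.00349 mA.
I_C = β·I_B = 80×0.00349 = 0.279 mA.
V_CE = V_CC − I_C·R_C − I_E·R_E = 12 − 0.279×8.2 − 0.283×0.18 = 9.66 V > V_CE(sat), so the active-region assumption holds.

active; I_C ≈ 0.28 mA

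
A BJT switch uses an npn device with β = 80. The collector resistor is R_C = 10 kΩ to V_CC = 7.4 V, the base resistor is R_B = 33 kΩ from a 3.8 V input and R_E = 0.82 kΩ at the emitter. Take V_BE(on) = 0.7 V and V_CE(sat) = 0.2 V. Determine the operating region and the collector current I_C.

Assume active: I_B = (3.8 − 0.7)/(33 + 81×0.82) = 0.0312 mA, I_C = β·I_B = 2.49 mA.
Then V_CE = 7.4 − 2.49×10 − 2.53×0.82 = -19.6 V < 0.2 V — the active assumption fails.
Re-solve with V_CE = 0.2 V. KCL at the emitter: V_E/R_E = (V_BB−0.7−V_E)/R_B + (V_CC−0.2−V_E)/R_C, giving V_E = 0.603 V.
I_C = (V_CC − 0.2 − V_E)/R_C = (7.2 − 0.603)/10 = 0.66 mA.
Check: I_B = (3.1 − 0.603)/33 = 0.0757 mA, and β·I_B = 6.05 mA > I_C, confirming saturation.

saturation; I_C ≈ 0.66 mA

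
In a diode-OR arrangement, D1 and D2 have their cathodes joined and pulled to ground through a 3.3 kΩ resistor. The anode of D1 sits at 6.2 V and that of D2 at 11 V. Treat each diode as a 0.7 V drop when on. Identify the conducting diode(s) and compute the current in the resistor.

Only D2 conducts; I_R ≈ 3.1 mA

Assume both conduct. Then node N would need to be at both 6.2−0.7 = 5.5 V and 11−0.7 = 10.3 V, which is impossible.
Assume only D2 conducts: V_N = 11 − 0.7 = 10.3 V, so I_R = 10.3/3.3 = 3.12 mA.
Check D1: its anode-to-cathode voltage is 6.2 − 10.3 = -4.1 V < 0.7 V, so it is off. The assumption is consistent.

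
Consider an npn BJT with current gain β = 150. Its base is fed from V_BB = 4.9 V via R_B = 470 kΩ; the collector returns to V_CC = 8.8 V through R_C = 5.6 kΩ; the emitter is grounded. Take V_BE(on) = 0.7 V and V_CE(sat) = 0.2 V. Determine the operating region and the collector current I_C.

active; I_C ≈ 1.3 mA

Assume active. Base-emitter loop: I_B = (V_BB − V_BE)/R_B = (4.9 − 0.7)/470 = 0.00894 mA.
I_C = β·I_B = 150×0.00894 = 1.34 mA.
V_CE = V_CC − I_C·R_C = 8.8 − 1.34×5.6 = 1.29 V > V_CE(sat), so the active-region assumption holds.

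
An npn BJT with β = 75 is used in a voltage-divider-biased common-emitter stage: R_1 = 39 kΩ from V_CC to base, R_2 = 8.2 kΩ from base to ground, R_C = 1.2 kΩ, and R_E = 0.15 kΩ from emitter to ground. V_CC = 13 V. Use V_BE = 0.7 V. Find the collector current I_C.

Thevenize the base divider: V_Th = V_CC·R_2/(R_1+R_2) = 13×8.2/47.2 = 2.26 V, R_Th = R_1‖R_2 = 6.78 kΩ.
Base-emitter loop: V_Th = I_B·R_Th + V_BE + (β+1)I_B·R_E, so I_B = (2.26 − 0.7) / (6.78 + 76×0.15) = 0.0857 mA.
I_C = β·I_B = 75×0.0857 = 6.43 mA, and I_E = (β+1)I_B = 6.52 mA.
V_CE = V_CC − I_C·R_C − I_E·R_E = 13 − 6.43×1.2 − 6.52×0.15 = 4.31 V.
V_CE = 4.31 V > 0.2 V confirms active-region operation.

I_C ≈ 6.4 mA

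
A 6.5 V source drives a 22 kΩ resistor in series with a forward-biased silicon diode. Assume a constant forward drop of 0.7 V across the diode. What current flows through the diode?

I ≈ 0.26 mA

KVL around the loop: 6.5 = V_D + I·R = 0.7 + I × 22 kΩ.
So I = (6.5 − 0.7) / 22 kΩ = 5.8 / 22 = 0.264 mA.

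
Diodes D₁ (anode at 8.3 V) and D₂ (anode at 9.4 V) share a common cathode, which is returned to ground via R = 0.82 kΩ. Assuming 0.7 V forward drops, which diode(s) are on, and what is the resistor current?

Only D₂ conducts; I_R ≈ 11 mA

Assume both conduct. Then node N would need to be at both 8.3−0.7 = 7.6 V and 9.4−0.7 = 8.7 V, which is impossible.
Assume only D₂ conducts: V_N = 9.4 − 0.7 = 8.7 V, so I_R = 8.7/0.82 = 10.6 mA.
Check D₁: its anode-to-cathode voltage is 8.3 − 8.7 = -0.4 V < 0.7 V, so it is off. The assumption is consistent.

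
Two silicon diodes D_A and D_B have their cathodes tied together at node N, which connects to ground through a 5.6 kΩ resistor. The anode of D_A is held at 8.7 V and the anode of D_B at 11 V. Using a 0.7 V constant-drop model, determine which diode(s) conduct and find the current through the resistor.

Only D_B conducts; I_R ≈ 1.8 mA

Assume both conduct. Then node N would need to be at both 8.7−0.7 = 8 V and 11−0.7 = 10.3 V, which is impossible.
Assume only D_B conducts: V_N = 11 − 0.7 = 10.3 V, so I_R = 10.3/5.6 = 1.84 mA.
Check D_A: its anode-to-cathode voltage is 8.7 − 10.3 = -1.6 V < 0.7 V, so it is off. The assumption is consistent.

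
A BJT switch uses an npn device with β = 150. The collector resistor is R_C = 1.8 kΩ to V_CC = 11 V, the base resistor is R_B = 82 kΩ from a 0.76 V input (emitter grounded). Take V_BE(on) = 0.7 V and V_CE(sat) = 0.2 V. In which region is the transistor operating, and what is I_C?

Assume active. Base-emitter loop: I_B = (V_BB − V_BE)/R_B = (0.76 − 0.7)/82 = 0.000732 mA.
I_C = β·I_B = 150×0.000732 = 0.11 mA.
V_CE = V_CC − I_C·R_C = 11 − 0.11×1.8 = 10.8 V > V_CE(sat), so the active-region assumption holds.

active; I_C ≈ 0.11 mA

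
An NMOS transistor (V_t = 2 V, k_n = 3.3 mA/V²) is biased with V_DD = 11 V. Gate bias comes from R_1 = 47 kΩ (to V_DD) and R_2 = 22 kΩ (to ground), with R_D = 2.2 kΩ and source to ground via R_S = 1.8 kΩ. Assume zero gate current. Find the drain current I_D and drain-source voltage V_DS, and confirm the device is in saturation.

I_D ≈ 0.52 mA, V_DS ≈ 8.9 V

V_G = V_DD·R_2/(R_1+R_2) = 11×22/69 = 3.51 V.
Assume saturation: I_D = (k_n/2)(V_GS − V_t)² with V_GS = V_G − I_D·R_S = 3.51 − 1.8·I_D.
Substituting gives 5.35·I_D² − 9.95·I_D + 3.75 = 0, with roots I_D = 0.524 or 1.34 mA.
The root I_D = 1.34 mA gives V_GS = 1.1 V ≤ V_t, so take I_D = 0.524 mA.
Then V_GS = 2.56 V and V_DS = V_DD − I_D(R_D+R_S) = 11 − 0.524×4 = 8.9 V.
Saturation requires V_DS ≥ V_GS − V_t = 0.564 V; 8.9 ≥ 0.564 ✓.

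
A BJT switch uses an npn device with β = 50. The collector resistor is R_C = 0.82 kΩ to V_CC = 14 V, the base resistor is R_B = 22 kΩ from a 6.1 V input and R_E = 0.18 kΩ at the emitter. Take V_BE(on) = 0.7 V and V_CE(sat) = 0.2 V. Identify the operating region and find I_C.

Assume active. Base-emitter loop: I_B = (V_BB − V_BE)/(R_B + (β+1)R_E) = (6.1 − 0.7)/(22 + 51×0.18) = 0.173 mA.
I_C = β·I_B = 50×0.173 = 8.66 mA.
V_CE = V_CC − I_C·R_C − I_E·R_E = 14 − 8.66×0.82 − 8.83×0.18 = 5.31 V > V_CE(sat), so the active-region assumption holds.

active; I_C ≈ 8.7 mA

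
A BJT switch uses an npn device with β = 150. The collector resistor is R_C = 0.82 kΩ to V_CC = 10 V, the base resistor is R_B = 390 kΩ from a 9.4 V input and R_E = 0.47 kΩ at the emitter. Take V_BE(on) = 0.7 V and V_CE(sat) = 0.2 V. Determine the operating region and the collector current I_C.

active; I_C ≈ 2.8 mA

Assume active. Base-emitter loop: I_B = (V_BB − V_BE)/(R_B + (β+1)R_E) = (9.4 − 0.7)/(390 + 151×0.47) = 0.0189 mA.
I_C = β·I_B = 150×0.0189 = 2.83 mA.
V_CE = V_CC − I_C·R_C − I_E·R_E = 10 − 2.83×0.82 − 2.85×0.47 = 6.34 V > V_CE(sat), so the active-region assumption holds.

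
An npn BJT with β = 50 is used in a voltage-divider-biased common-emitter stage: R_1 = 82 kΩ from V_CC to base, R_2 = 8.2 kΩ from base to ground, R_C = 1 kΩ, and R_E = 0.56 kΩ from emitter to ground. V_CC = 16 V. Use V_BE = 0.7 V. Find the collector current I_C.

Thevenize the base divider: V_Th = V_CC·R_2/(R_1+R_2) = 16×8.2/90.2 = 1.45 V, R_Th = R_1‖R_2 = 7.45 kΩ.
Base-emitter loop: V_Th = I_B·R_Th + V_BE + (β+1)I_B·R_E, so I_B = (1.45 − 0.7) / (7.45 + 51×0.56) = 0.021 mA.
I_C = β·I_B = 50×0.021 = 1.05 mA, and I_E = (β+1)I_B = 1.07 mA.
V_CE = V_CC − I_C·R_C − I_E·R_E = 16 − 1.05×1 − 1.07×0.56 = 14.4 V.
V_CE = 14.4 V > 0.2 V confirms active-region operation.

I_C ≈ 1 mA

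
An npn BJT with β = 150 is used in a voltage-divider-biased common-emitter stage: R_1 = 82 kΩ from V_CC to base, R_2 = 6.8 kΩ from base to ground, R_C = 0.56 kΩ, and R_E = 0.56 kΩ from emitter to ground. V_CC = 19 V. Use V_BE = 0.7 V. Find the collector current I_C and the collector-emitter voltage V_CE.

Thevenize the base divider: V_Th = V_CC·R_2/(R_1+R_2) = 19×6.8/88.8 = 1.45 V, R_Th = R_1‖R_2 = 6.28 kΩ.
Base-emitter loop: V_Th = I_B·R_Th + V_BE + (β+1)I_B·R_E, so I_B = (1.45 − 0.7) / (6.28 + 151×0.56) = 0.00831 mA.
I_C = β·I_B = 150×0.00831 = 1.25 mA, and I_E = (β+1)I_B = 1.25 mA.
V_CE = V_CC − I_C·R_C − I_E·R_E = 19 − 1.25×0.56 − 1.25×0.56 = 17.6 V.
V_CE = 17.6 V > 0.2 V confirms active-region operation.

I_C ≈ 1.2 mA, V_CE ≈ 18 V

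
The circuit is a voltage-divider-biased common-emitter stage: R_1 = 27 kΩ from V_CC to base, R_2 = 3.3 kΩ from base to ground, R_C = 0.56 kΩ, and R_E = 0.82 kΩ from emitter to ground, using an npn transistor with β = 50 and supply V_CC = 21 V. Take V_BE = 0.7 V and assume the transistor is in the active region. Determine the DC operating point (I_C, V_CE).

I_C ≈ 1.8 mA, V_CE ≈ 19 V

Thevenize the base divider: V_Th = V_CC·R_2/(R_1+R_2) = 21×3.3/30.3 = 2.29 V, R_Th = R_1‖R_2 = 2.94 kΩ.
Base-emitter loop: V_Th = I_B·R_Th + V_BE + (β+1)I_B·R_E, so I_B = (2.29 − 0.7) / (2.94 + 51×0.82) = 0.0355 mA.
I_C = β·I_B = 50×0.0355 = 1.77 mA, and I_E = (β+1)I_B = 1.81 mA.
V_CE = V_CC − I_C·R_C − I_E·R_E = 21 − 1.77×0.56 − 1.81×0.82 = 18.5 V.
V_CE = 18.5 V > 0.2 V confirms active-region operation.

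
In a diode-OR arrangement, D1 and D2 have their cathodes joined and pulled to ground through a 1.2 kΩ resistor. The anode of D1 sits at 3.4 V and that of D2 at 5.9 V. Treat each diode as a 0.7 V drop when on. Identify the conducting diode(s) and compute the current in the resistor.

Only D2 conducts; I_R ≈ 4.3 mA

Assume both conduct. Then node N would need to be at both 3.4−0.7 = 2.7 V and 5.9−0.7 = 5.2 V, which is impossible.
Assume only D2 conducts: V_N = 5.9 − 0.7 = 5.2 V, so I_R = 5.2/1.2 = 4.33 mA.
Check D1: its anode-to-cathode voltage is 3.4 − 5.2 = -1.8 V < 0.7 V, so it is off. The assumption is consistent.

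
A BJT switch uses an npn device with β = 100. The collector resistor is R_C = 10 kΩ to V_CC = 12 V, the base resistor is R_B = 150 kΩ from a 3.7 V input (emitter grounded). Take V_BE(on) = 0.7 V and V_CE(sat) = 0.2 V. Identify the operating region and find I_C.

Assume active: I_B = (3.7 − 0.7)/150 = 0.02 mA, giving I_C = β·I_B = 2 mA.
But then V_CE = 12 − 2×10 = -8 V < V_CE(sat) = 0.2 V — impossible in the active region.
So the transistor is saturated. With V_CE = 0.2 V, I_C = (V_CC − 0.2)/R_C = 11.8/10 = 1.18 mA.
Check: β·I_B = 2 mA > I_C = 1.18 mA, confirming saturation.

saturation; I_C ≈ 1.2 mA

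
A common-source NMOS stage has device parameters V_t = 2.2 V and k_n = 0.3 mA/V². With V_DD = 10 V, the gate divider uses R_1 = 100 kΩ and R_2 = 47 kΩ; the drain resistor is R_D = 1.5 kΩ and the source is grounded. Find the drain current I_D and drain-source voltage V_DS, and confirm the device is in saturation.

V_G = V_DD·R_2/(R_1+R_2) = 10×47/147 = 3.2 V. With the source grounded, V_GS = V_G = 3.2 V.
Assume saturation: I_D = (k_n/2)(V_GS − V_t)² = (0.3/2)×(3.2 − 2.2)² = 0.15×0.997² = 0.149 mA.
V_DS = V_DD − I_D·R_D = 10 − 0.149×1.5 = 9.78 V.
Saturation requires V_DS ≥ V_GS − V_t = 0.997 V; 9.78 ≥ 0.997 ✓.

I_D ≈ 0.15 mA, V_DS ≈ 9.8 V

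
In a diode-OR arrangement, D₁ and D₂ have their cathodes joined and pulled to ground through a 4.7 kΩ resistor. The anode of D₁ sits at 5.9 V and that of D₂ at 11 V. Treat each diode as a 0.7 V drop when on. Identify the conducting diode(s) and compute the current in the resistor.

Assume both conduct. Then node N would need to be at both 5.9−0.7 = 5.2 V and 11−0.7 = 10.3 V, which is impossible.
Assume only D₂ conducts: V_N = 11 − 0.7 = 10.3 V, so I_R = 10.3/4.7 = 2.19 mA.
Check D₁: its anode-to-cathode voltage is 5.9 − 10.3 = -4.4 V < 0.7 V, so it is off. The assumption is consistent.

Only D₂ conducts; I_R ≈ 2.2 mA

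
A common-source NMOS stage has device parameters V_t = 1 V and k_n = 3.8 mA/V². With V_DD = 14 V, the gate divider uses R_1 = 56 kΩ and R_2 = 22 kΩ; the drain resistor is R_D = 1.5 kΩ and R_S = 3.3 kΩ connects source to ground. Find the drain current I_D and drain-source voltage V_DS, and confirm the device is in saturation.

I_D ≈ 0.71 mA, V_DS ≈ 11 V

V_G = V_DD·R_2/(R_1+R_2) = 14×22/78 = 3.95 V.
Assume saturation: I_D = (k_n/2)(V_GS − V_t)² with V_GS = V_G − I_D·R_S = 3.95 − 3.3·I_D.
Substituting gives 20.7·I_D² − 38·I_D + 16.5 = 0, with roots I_D = 0.709 or 1.13 mA.
The root I_D = 1.13 mA gives V_GS = 0.23 V ≤ V_t, so take I_D = 0.709 mA.
Then V_GS = 1.61 V and V_DS = V_DD − I_D(R_D+R_S) = 14 − 0.709×4.8 = 10.6 V.
Saturation requires V_DS ≥ V_GS − V_t = 0.611 V; 10.6 ≥ 0.611 ✓.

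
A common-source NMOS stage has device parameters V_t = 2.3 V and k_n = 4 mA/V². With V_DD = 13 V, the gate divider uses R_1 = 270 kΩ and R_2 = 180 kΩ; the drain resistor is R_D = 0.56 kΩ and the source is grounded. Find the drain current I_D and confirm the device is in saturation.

I_D ≈ 17 mA

V_G = V_DD·R_2/(R_1+R_2) = 13×180/450 = 5.2 V. With the source grounded, V_GS = V_G = 5.2 V.
Assume saturation: I_D = (k_n/2)(V_GS − V_t)² = (4/2)×(5.2 − 2.3)² = 2×2.9² = 16.8 mA.
V_DS = V_DD − I_D·R_D = 13 − 16.8×0.56 = 3.58 V.
Saturation requires V_DS ≥ V_GS − V_t = 2.9 V; 3.58 ≥ 2.9 ✓.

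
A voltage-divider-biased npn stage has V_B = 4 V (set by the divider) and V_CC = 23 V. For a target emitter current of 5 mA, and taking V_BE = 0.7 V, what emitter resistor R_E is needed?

V_E = V_B − V_BE = 4 − 0.7 = 3.3 V.
R_E = V_E / I_E = 3.3 / 5 = 0.66 kΩ.

R_E ≈ 0.66 kΩ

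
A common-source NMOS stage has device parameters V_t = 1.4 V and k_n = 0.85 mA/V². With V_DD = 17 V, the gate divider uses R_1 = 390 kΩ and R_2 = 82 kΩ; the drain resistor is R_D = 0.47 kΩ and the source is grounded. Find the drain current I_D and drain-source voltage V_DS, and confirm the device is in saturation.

V_G = V_DD·R_2/(R_1+R_2) = 17×82/472 = 2.95 V. With the source grounded, V_GS = V_G = 2.95 V.
Assume saturation: I_D = (k_n/2)(V_GS − V_t)² = (0.85/2)×(2.95 − 1.4)² = 0.425×1.55² = 1.03 mA.
V_DS = V_DD − I_D·R_D = 17 − 1.03×0.47 = 16.5 V.
Saturation requires V_DS ≥ V_GS − V_t = 1.55 V; 16.5 ≥ 1.55 ✓.

I_D ≈ 1 mA, V_DS ≈ 17 V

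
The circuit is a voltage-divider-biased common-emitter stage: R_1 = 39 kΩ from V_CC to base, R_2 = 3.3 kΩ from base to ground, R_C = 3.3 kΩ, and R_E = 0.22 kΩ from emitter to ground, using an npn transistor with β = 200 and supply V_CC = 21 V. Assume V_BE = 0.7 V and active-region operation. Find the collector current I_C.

I_C ≈ 4 mA

Thevenize the base divider: V_Th = V_CC·R_2/(R_1+R_2) = 21×3.3/42.3 = 1.64 V, R_Th = R_1‖R_2 = 3.04 kΩ.
Base-emitter loop: V_Th = I_B·R_Th + V_BE + (β+1)I_B·R_E, so I_B = (1.64 − 0.7) / (3.04 + 201×0.22) = 0.0199 mA.
I_C = β·I_B = 200×0.0199 = 3.97 mA, and I_E = (β+1)I_B = 3.99 mA.
V_CE = V_CC − I_C·R_C − I_E·R_E = 21 − 3.97×3.3 − 3.99×0.22 = 7.02 V.
V_CE = 7.02 V > 0.2 V confirms active-region operation.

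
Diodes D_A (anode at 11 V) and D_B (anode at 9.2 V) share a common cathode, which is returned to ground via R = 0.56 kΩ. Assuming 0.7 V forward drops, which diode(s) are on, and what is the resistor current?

Only D_A conducts; I_R ≈ 18 mA

Assume both conduct. Then node N would need to be at both 11−0.7 = 10.3 V and 9.2−0.7 = 8.5 V, which is impossible.
Assume only D_A conducts: V_N = 11 − 0.7 = 10.3 V, so I_R = 10.3/0.56 = 18.4 mA.
Check D_B: its anode-to-cathode voltage is 9.2 − 10.3 = -1.1 V < 0.7 V, so it is off. The assumption is consistent.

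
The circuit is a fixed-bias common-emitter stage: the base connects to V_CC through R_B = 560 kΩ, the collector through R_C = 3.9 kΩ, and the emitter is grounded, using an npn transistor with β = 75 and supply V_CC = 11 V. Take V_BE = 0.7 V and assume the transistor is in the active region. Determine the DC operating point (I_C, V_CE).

Base loop: V_CC = I_B·R_B + V_BE, so I_B = (11 − 0.7)/560 kΩ = 0.0184 mA.
In the active region I_C = β·I_B = 75 × 0.0184 = 1.38 mA.
Collector loop: V_CE = V_CC − I_C·R_C = 11 − 1.38×3.9 = 5.62 V.
Since V_CE = 5.62 V > V_CE(sat) ≈ 0.2 V, the transistor is in the active region as assumed.

I_C ≈ 1.4 mA, V_CE ≈ 5.6 V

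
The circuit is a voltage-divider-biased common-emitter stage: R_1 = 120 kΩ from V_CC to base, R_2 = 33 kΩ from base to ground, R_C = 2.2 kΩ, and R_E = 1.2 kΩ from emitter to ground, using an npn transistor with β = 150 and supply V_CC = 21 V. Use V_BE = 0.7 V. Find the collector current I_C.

Thevenize the base divider: V_Th = V_CC·R_2/(R_1+R_2) = 21×33/153 = 4.53 V, R_Th = R_1‖R_2 = 25.9 kΩ.
Base-emitter loop: V_Th = I_B·R_Th + V_BE + (β+1)I_B·R_E, so I_B = (4.53 − 0.7) / (25.9 + 151×1.2) = 0.0185 mA.
I_C = β·I_B = 150×0.0185 = 2.77 mA, and I_E = (β+1)I_B = 2.79 mA.
V_CE = V_CC − I_C·R_C − I_E·R_E = 21 − 2.77×2.2 − 2.79×1.2 = 11.5 V.
V_CE = 11.5 V > 0.2 V confirms active-region operation.

I_C ≈ 2.8 mA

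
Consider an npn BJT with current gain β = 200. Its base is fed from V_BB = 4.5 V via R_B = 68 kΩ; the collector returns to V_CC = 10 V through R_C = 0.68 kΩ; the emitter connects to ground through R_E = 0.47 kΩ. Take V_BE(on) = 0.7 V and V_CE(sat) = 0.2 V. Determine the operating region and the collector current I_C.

Assume active. Base-emitter loop: I_B = (V_BB − V_BE)/(R_B + (β+1)R_E) = (4.5 − 0.7)/(68 + 201×0.47) = 0.0234 mA.
I_C = β·I_B = 200×0.0234 = 4.68 mA.
V_CE = V_CC − I_C·R_C − I_E·R_E = 10 − 4.68×0.68 − 4.7×0.47 = 4.61 V > V_CE(sat), so the active-region assumption holds.

active; I_C ≈ 4.7 mA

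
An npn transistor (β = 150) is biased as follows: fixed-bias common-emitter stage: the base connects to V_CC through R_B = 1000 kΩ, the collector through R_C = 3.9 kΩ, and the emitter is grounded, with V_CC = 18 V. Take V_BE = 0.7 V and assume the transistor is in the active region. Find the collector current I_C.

I_C ≈ 2.6 mA

Base loop: V_CC = I_B·R_B + V_BE, so I_B = (18 − 0.7)/1000 kΩ = 0.0173 mA.
In the active region I_C = β·I_B = 150 × 0.0173 = 2.59 mA.
Collector loop: V_CE = V_CC − I_C·R_C = 18 − 2.59×3.9 = 7.88 V.
Since V_CE = 7.88 V > V_CE(sat) ≈ 0.2 V, the transistor is in the active region as assumed.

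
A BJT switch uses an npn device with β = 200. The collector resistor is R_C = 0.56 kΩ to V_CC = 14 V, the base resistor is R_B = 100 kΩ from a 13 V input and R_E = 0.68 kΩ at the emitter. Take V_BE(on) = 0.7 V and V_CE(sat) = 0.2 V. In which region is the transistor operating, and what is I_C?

Assume active. Base-emitter loop: I_B = (V_BB − V_BE)/(R_B + (β+1)R_E) = (13 − 0.7)/(100 + 201×0.68) = 0.052 mA.
I_C = β·I_B = 200×0.052 = 10.4 mA.
V_CE = V_CC − I_C·R_C − I_E·R_E = 14 − 10.4×0.56 − 10.4×0.68 = 1.08 V > V_CE(sat), so the active-region assumption holds.

active; I_C ≈ 10 mA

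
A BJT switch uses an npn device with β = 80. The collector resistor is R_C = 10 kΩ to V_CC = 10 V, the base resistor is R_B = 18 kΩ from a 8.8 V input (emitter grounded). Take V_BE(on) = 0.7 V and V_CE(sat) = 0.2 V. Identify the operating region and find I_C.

Assume active: I_B = (8.8 − 0.7)/18 = 0.45 mA, giving I_C = β·I_B = 36 mA.
But then V_CE = 10 − 36×10 = -350 V < V_CE(sat) = 0.2 V — impossible in the active region.
So the transistor is saturated. With V_CE = 0.2 V, I_C = (V_CC − 0.2)/R_C = 9.8/10 = 0.98 mA.
Check: β·I_B = 36 mA > I_C = 0.98 mA, confirming saturation.

saturation; I_C ≈ 0.98 mA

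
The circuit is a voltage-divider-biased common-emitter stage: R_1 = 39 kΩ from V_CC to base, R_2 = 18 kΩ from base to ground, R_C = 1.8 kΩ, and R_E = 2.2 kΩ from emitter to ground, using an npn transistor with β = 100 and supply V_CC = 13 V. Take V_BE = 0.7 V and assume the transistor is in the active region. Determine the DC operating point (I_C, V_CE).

Thevenize the base divider: V_Th = V_CC·R_2/(R_1+R_2) = 13×18/57 = 4.11 V, R_Th = R_1‖R_2 = 12.3 kΩ.
Base-emitter loop: V_Th = I_B·R_Th + V_BE + (β+1)I_B·R_E, so I_B = (4.11 − 0.7) / (12.3 + 101×2.2) = 0.0145 mA.
I_C = β·I_B = 100×0.0145 = 1.45 mA, and I_E = (β+1)I_B = 1.47 mA.
V_CE = V_CC − I_C·R_C − I_E·R_E = 13 − 1.45×1.8 − 1.47×2.2 = 7.16 V.
V_CE = 7.16 V > 0.2 V confirms active-region operation.

I_C ≈ 1.5 mA, V_CE ≈ 7.2 V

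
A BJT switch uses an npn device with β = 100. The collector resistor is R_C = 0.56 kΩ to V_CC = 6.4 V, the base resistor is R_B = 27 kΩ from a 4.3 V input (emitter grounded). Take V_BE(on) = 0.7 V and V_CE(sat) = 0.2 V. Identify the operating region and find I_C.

Assume active: I_B = (4.3 − 0.7)/27 = 0.133 mA, giving I_C = β·I_B = 13.3 mA.
But then V_CE = 6.4 − 13.3×0.56 = -1.07 V < V_CE(sat) = 0.2 V — impossible in the active region.
So the transistor is saturated. With V_CE = 0.2 V, I_C = (V_CC − 0.2)/R_C = 6.2/0.56 = 11.1 mA.
Check: β·I_B = 13.3 mA > I_C = 11.1 mA, confirming saturation.

saturation; I_C ≈ 11 mA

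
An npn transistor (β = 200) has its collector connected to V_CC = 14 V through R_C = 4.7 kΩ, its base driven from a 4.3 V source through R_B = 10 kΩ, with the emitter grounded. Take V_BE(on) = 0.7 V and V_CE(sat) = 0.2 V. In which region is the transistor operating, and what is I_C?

Assume active: I_B = (4.3 − 0.7)/10 = 0.36 mA, giving I_C = β·I_B = 72 mA.
But then V_CE = 14 − 72×4.7 = -324 V < V_CE(sat) = 0.2 V — impossible in the active region.
So the transistor is saturated. With V_CE = 0.2 V, I_C = (V_CC − 0.2)/R_C = 13.8/4.7 = 2.94 mA.
Check: β·I_B = 72 mA > I_C = 2.94 mA, confirming saturation.

saturation; I_C ≈ 2.9 mA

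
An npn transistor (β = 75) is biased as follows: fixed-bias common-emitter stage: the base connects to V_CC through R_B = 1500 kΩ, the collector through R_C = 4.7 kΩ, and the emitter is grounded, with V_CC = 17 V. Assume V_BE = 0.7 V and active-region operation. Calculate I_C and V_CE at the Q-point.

Base loop: V_CC = I_B·R_B + V_BE, so I_B = (17 − 0.7)/1500 kΩ = 0.0109 mA.
In the active region I_C = β·I_B = 75 × 0.0109 = 0.815 mA.
Collector loop: V_CE = V_CC − I_C·R_C = 17 − 0.815×4.7 = 13.2 V.
Since V_CE = 13.2 V > V_CE(sat) ≈ 0.2 V, the transistor is in the active region as assumed.

I_C ≈ 0.82 mA, V_CE ≈ 13 V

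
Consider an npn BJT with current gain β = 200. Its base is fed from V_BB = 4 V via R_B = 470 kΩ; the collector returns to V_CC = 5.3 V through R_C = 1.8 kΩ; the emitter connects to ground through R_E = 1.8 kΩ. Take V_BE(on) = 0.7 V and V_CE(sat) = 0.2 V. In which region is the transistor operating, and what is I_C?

active; I_C ≈ 0.79 mA

Assume active. Base-emitter loop: I_B = (V_BB − V_BE)/(R_B + (β+1)R_E) = (4 − 0.7)/(470 + 201×1.8) = 0.00397 mA.
I_C = β·I_B = 200×0.00397 = 0.793 mA.
V_CE = V_CC − I_C·R_C − I_E·R_E = 5.3 − 0.793×1.8 − 0.797×1.8 = 2.44 V > V_CE(sat), so the active-region assumption holds.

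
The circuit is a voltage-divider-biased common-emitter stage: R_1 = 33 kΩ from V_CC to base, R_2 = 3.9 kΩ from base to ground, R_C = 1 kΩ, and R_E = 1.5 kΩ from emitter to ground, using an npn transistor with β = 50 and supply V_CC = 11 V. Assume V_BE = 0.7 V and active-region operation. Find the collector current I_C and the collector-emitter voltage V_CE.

Thevenize the base divider: V_Th = V_CC·R_2/(R_1+R_2) = 11×3.9/36.9 = 1.16 V, R_Th = R_1‖R_2 = 3.49 kΩ.
Base-emitter loop: V_Th = I_B·R_Th + V_BE + (β+1)I_B·R_E, so I_B = (1.16 − 0.7) / (3.49 + 51×1.5) = 0.00578 mA.
I_C = β·I_B = 50×0.00578 = 0.289 mA, and I_E = (β+1)I_B = 0.295 mA.
V_CE = V_CC − I_C·R_C − I_E·R_E = 11 − 0.289×1 − 0.295×1.5 = 10.3 V.
V_CE = 10.3 V > 0.2 V confirms active-region operation.

I_C ≈ 0.29 mA, V_CE ≈ 10 V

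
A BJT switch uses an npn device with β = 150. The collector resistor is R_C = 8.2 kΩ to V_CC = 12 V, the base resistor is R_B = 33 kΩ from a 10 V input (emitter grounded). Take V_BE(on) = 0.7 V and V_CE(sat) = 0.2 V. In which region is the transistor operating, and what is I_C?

Assume active: I_B = (10 − 0.7)/33 = 0.282 mA, giving I_C = β·I_B = 42.3 mA.
But then V_CE = 12 − 42.3×8.2 = -335 V < V_CE(sat) = 0.2 V — impossible in the active region.
So the transistor is saturated. With V_CE = 0.2 V, I_C = (V_CC − 0.2)/R_C = 11.8/8.2 = 1.44 mA.
Check: β·I_B = 42.3 mA > I_C = 1.44 mA, confirming saturation.

saturation; I_C ≈ 1.4 mA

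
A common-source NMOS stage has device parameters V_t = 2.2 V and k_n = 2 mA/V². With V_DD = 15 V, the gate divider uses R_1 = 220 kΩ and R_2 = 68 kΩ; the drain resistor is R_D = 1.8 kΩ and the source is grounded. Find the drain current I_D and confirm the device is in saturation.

V_G = V_DD·R_2/(R_1+R_2) = 15×68/288 = 3.54 V. With the source grounded, V_GS = V_G = 3.54 V.
Assume saturation: I_D = (k_n/2)(V_GS − V_t)² = (2/2)×(3.54 − 2.2)² = 1×1.34² = 1.8 mA.
V_DS = V_DD − I_D·R_D = 15 − 1.8×1.8 = 11.8 V.
Saturation requires V_DS ≥ V_GS − V_t = 1.34 V; 11.8 ≥ 1.34 ✓.

I_D ≈ 1.8 mA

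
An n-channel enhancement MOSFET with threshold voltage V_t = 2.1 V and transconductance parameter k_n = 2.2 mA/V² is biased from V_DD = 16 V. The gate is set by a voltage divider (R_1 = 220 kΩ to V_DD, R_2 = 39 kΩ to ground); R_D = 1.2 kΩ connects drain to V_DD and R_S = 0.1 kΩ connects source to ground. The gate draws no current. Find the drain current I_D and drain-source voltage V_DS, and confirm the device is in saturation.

I_D ≈ 0.099 mA, V_DS ≈ 16 V

V_G = V_DD·R_2/(R_1+R_2) = 16×39/259 = 2.41 V.
Assume saturation: I_D = (k_n/2)(V_GS − V_t)² with V_GS = V_G − I_D·R_S = 2.41 − 0.1·I_D.
Substituting gives 0.011·I_D² − 1.07·I_D + 0.105 = 0, with roots I_D = 0.0986 or 97 mA.
The root I_D = 97 mA gives V_GS = -7.29 V ≤ V_t, so take I_D = 0.0986 mA.
Then V_GS = 2.4 V and V_DS = V_DD − I_D(R_D+R_S) = 16 − 0.0986×1.3 = 15.9 V.
Saturation requires V_DS ≥ V_GS − V_t = 0.299 V; 15.9 ≥ 0.299 ✓.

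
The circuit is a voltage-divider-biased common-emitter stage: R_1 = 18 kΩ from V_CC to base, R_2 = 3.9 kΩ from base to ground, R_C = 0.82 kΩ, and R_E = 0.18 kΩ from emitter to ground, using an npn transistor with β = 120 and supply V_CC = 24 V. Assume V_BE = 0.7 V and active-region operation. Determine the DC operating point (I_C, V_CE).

I_C ≈ 17 mA, V_CE ≈ 6.8 V

Thevenize the base divider: V_Th = V_CC·R_2/(R_1+R_2) = 24×3.9/21.9 = 4.27 V, R_Th = R_1‖R_2 = 3.21 kΩ.
Base-emitter loop: V_Th = I_B·R_Th + V_BE + (β+1)I_B·R_E, so I_B = (4.27 − 0.7) / (3.21 + 121×0.18) = 0.143 mA.
I_C = β·I_B = 120×0.143 = 17.2 mA, and I_E = (β+1)I_B = 17.3 mA.
V_CE = V_CC − I_C·R_C − I_E·R_E = 24 − 17.2×0.82 − 17.3×0.18 = 6.81 V.
V_CE = 6.81 V > 0.2 V confirms active-region operation.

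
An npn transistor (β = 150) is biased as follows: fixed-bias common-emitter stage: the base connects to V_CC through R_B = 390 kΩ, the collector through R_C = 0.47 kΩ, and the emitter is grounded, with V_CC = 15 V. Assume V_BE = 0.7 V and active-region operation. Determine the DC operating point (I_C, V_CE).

I_C ≈ 5.5 mA, V_CE ≈ 12 V

Base loop: V_CC = I_B·R_B + V_BE, so I_B = (15 − 0.7)/390 kΩ = 0.0367 mA.
In the active region I_C = β·I_B = 150 × 0.0367 = 5.5 mA.
Collector loop: V_CE = V_CC − I_C·R_C = 15 − 5.5×0.47 = 12.4 V.
Since V_CE = 12.4 V > V_CE(sat) ≈ 0.2 V, the transistor is in the active region as assumed.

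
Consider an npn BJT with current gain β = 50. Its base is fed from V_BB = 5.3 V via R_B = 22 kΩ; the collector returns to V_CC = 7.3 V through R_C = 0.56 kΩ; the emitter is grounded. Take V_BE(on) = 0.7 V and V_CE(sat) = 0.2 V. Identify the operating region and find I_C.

active; I_C ≈ 10 mA

Assume active. Base-emitter loop: I_B = (V_BB − V_BE)/R_B = (5.3 − 0.7)/22 = 0.209 mA.
I_C = β·I_B = 50×0.209 = 10.5 mA.
V_CE = V_CC − I_C·R_C = 7.3 − 10.5×0.56 = 1.45 V > V_CE(sat), so the active-region assumption holds.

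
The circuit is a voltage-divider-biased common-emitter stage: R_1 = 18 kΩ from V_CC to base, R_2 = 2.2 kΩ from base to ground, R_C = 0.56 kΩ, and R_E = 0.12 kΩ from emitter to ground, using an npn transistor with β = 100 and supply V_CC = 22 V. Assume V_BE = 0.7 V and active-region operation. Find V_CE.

V_CE ≈ 14 V

Thevenize the base divider: V_Th = V_CC·R_2/(R_1+R_2) = 22×2.2/20.2 = 2.4 V, R_Th = R_1‖R_2 = 1.96 kΩ.
Base-emitter loop: V_Th = I_B·R_Th + V_BE + (β+1)I_B·R_E, so I_B = (2.4 − 0.7) / (1.96 + 101×0.12) = 0.12 mA.
I_C = β·I_B = 100×0.12 = 12 mA, and I_E = (β+1)I_B = 12.2 mA.
V_CE = V_CC − I_C·R_C − I_E·R_E = 22 − 12×0.56 − 12.2×0.12 = 13.8 V.
V_CE = 13.8 V > 0.2 V confirms active-region operation.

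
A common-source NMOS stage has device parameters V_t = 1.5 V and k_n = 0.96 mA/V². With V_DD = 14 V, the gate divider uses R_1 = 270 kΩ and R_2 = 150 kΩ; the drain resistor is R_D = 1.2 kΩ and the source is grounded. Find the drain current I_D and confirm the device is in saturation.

I_D ≈ 5.9 mA

V_G = V_DD·R_2/(R_1+R_2) = 14×150/420 = 5 V. With the source grounded, V_GS = V_G = 5 V.
Assume saturation: I_D = (k_n/2)(V_GS − V_t)² = (0.96/2)×(5 − 1.5)² = 0.48×3.5² = 5.88 mA.
V_DS = V_DD − I_D·R_D = 14 − 5.88×1.2 = 6.94 V.
Saturation requires V_DS ≥ V_GS − V_t = 3.5 V; 6.94 ≥ 3.5 ✓.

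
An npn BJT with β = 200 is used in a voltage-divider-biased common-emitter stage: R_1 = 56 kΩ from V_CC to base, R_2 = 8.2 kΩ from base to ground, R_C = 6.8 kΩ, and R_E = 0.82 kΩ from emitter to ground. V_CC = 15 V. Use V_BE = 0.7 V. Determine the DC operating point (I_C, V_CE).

Thevenize the base divider: V_Th = V_CC·R_2/(R_1+R_2) = 15×8.2/64.2 = 1.92 V, R_Th = R_1‖R_2 = 7.15 kΩ.
Base-emitter loop: V_Th = I_B·R_Th + V_BE + (β+1)I_B·R_E, so I_B = (1.92 − 0.7) / (7.15 + 201×0.82) = 0.00707 mA.
I_C = β·I_B = 200×0.00707 = 1.41 mA, and I_E = (β+1)I_B = 1.42 mA.
V_CE = V_CC − I_C·R_C − I_E·R_E = 15 − 1.41×6.8 − 1.42×0.82 = 4.22 V.
V_CE = 4.22 V > 0.2 V confirms active-region operation.

I_C ≈ 1.4 mA, V_CE ≈ 4.2 V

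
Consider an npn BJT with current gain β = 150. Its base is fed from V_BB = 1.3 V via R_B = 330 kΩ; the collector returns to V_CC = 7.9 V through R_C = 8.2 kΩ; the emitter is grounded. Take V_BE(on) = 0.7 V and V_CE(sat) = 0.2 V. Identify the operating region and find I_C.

active; I_C ≈ 0.27 mA

Assume active. Base-emitter loop: I_B = (V_BB − V_BE)/R_B = (1.3 − 0.7)/330 = 0.00182 mA.
I_C = β·I_B = 150×0.00182 = 0.273 mA.
V_CE = V_CC − I_C·R_C = 7.9 − 0.273×8.2 = 5.66 V > V_CE(sat), so the active-region assumption holds.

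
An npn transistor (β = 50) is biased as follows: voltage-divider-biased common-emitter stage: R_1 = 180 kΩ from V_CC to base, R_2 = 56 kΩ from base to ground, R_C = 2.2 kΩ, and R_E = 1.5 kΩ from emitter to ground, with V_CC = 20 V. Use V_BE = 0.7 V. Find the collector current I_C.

I_C ≈ 1.7 mA

Thevenize the base divider: V_Th = V_CC·R_2/(R_1+R_2) = 20×56/236 = 4.75 V, R_Th = R_1‖R_2 = 42.7 kΩ.
Base-emitter loop: V_Th = I_B·R_Th + V_BE + (β+1)I_B·R_E, so I_B = (4.75 − 0.7) / (42.7 + 51×1.5) = 0.0339 mA.
I_C = β·I_B = 50×0.0339 = 1.7 mA, and I_E = (β+1)I_B = 1.73 mA.
V_CE = V_CC − I_C·R_C − I_E·R_E = 20 − 1.7×2.2 − 1.73×1.5 = 13.7 V.
V_CE = 13.7 V > 0.2 V confirms active-region operation.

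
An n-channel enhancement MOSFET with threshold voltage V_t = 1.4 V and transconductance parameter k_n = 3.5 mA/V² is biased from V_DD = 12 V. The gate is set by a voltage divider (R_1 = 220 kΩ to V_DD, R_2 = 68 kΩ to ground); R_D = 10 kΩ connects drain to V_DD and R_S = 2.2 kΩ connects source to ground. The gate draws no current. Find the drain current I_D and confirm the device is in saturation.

V_G = V_DD·R_2/(R_1+R_2) = 12×68/288 = 2.83 V.
Assume saturation: I_D = (k_n/2)(V_GS − V_t)² with V_GS = V_G − I_D·R_S = 2.83 − 2.2·I_D.
Substituting gives 8.47·I_D² − 12·I_D + 3.6 = 0, with roots I_D = 0.427 or 0.994 mA.
The root I_D = 0.994 mA gives V_GS = 0.646 V ≤ V_t, so take I_D = 0.427 mA.
Then V_GS = 1.89 V and V_DS = V_DD − I_D(R_D+R_S) = 12 − 0.427×12.2 = 6.79 V.
Saturation requires V_DS ≥ V_GS − V_t = 0.494 V; 6.79 ≥ 0.494 ✓.

I_D ≈ 0.43 mA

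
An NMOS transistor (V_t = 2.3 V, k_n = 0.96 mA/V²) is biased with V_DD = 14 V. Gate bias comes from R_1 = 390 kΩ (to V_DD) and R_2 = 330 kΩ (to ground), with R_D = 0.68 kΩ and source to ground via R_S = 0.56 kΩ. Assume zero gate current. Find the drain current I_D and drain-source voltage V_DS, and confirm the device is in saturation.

I_D ≈ 2.9 mA, V_DS ≈ 10 V

V_G = V_DD·R_2/(R_1+R_2) = 14×330/720 = 6.42 V.
Assume saturation: I_D = (k_n/2)(V_GS − V_t)² with V_GS = V_G − I_D·R_S = 6.42 − 0.56·I_D.
Substituting gives 0.151·I_D² − 3.21·I_D + 8.13 = 0, with roots I_D = 2.94 or 18.4 mA.
The root I_D = 18.4 mA gives V_GS = -3.89 V ≤ V_t, so take I_D = 2.94 mA.
Then V_GS = 4.77 V and V_DS = V_DD − I_D(R_D+R_S) = 14 − 2.94×1.24 = 10.4 V.
Saturation requires V_DS ≥ V_GS − V_t = 2.47 V; 10.4 ≥ 2.47 ✓.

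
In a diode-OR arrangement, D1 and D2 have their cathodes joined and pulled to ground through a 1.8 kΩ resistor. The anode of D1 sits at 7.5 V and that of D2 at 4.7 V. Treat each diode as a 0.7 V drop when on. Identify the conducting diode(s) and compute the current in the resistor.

Only D1 conducts; I_R ≈ 3.8 mA

Assume both conduct. Then node N would need to be at both 7.5−0.7 = 6.8 V and 4.7−0.7 = 4 V, which is impossible.
Assume only D1 conducts: V_N = 7.5 − 0.7 = 6.8 V, so I_R = 6.8/1.8 = 3.78 mA.
Check D2: its anode-to-cathode voltage is 4.7 − 6.8 = -2.1 V < 0.7 V, so it is off. The assumption is consistent.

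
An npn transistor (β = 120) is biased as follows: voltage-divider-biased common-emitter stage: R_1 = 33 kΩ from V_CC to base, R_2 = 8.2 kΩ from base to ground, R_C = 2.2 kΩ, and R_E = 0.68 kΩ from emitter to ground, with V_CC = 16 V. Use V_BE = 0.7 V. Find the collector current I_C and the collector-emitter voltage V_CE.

Thevenize the base divider: V_Th = V_CC·R_2/(R_1+R_2) = 16×8.2/41.2 = 3.18 V, R_Th = R_1‖R_2 = 6.57 kΩ.
Base-emitter loop: V_Th = I_B·R_Th + V_BE + (β+1)I_B·R_E, so I_B = (3.18 − 0.7) / (6.57 + 121×0.68) = 0.028 mA.
I_C = β·I_B = 120×0.028 = 3.36 mA, and I_E = (β+1)I_B = 3.38 mA.
V_CE = V_CC − I_C·R_C − I_E·R_E = 16 − 3.36×2.2 − 3.38×0.68 = 6.32 V.
V_CE = 6.32 V > 0.2 V confirms active-region operation.

I_C ≈ 3.4 mA, V_CE ≈ 6.3 V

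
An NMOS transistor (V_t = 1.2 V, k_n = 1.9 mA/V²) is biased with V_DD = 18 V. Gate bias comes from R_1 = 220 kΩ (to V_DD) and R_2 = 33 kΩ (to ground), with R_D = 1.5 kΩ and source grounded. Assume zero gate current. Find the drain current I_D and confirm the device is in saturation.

I_D ≈ 1.3 mA

V_G = V_DD·R_2/(R_1+R_2) = 18×33/253 = 2.35 V. With the source grounded, V_GS = V_G = 2.35 V.
Assume saturation: I_D = (k_n/2)(V_GS − V_t)² = (1.9/2)×(2.35 − 1.2)² = 0.95×1.15² = 1.25 mA.
V_DS = V_DD − I_D·R_D = 18 − 1.25×1.5 = 16.1 V.
Saturation requires V_DS ≥ V_GS − V_t = 1.15 V; 16.1 ≥ 1.15 ✓.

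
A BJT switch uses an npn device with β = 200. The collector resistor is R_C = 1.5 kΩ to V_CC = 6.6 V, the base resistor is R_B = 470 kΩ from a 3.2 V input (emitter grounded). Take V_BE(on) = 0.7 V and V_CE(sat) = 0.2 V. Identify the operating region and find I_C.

active; I_C ≈ 1.1 mA

Assume active. Base-emitter loop: I_B = (V_BB − V_BE)/R_B = (3.2 − 0.7)/470 = 0.00532 mA.
I_C = β·I_B = 200×0.00532 = 1.06 mA.
V_CE = V_CC − I_C·R_C = 6.6 − 1.06×1.5 = 5 V > V_CE(sat), so the active-region assumption holds.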